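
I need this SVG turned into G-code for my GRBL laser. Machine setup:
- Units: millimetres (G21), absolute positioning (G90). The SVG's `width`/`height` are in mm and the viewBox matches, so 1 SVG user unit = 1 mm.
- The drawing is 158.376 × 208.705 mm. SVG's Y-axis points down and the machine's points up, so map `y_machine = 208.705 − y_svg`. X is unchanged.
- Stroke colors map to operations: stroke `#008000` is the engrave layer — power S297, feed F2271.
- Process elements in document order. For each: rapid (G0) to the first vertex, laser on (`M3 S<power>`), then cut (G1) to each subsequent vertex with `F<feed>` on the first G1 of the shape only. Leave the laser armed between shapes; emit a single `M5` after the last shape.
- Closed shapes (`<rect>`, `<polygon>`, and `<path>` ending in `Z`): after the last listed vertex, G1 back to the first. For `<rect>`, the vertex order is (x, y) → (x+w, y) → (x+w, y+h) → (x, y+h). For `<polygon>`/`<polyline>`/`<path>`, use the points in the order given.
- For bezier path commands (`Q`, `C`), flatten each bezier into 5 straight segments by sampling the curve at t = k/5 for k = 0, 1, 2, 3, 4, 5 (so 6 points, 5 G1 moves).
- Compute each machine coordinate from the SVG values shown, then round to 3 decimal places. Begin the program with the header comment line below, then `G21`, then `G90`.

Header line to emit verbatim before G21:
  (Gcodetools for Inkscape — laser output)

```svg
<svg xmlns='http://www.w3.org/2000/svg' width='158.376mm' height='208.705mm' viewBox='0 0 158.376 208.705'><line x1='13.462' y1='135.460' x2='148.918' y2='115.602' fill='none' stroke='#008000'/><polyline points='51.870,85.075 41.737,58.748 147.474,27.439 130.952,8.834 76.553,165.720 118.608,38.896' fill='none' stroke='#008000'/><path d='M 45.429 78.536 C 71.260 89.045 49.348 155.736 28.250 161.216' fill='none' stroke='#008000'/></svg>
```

viewBox `0 0 158.376 208.705` with mm width/height → 1 unit = 1 mm. Flip: y_m = 208.705 − y_svg.

**Shape 1** — `<line>` line segment, stroke `#008000` → engrave (S297, F2271). Machine vertices: (13.462,73.245) → (148.918,93.103). Open path.

**Shape 2** — `<polyline>` open polyline, stroke `#008000` → engrave (S297, F2271). Machine vertices: (51.870,123.630) → (41.737,149.957) → (147.474,181.266) → (130.952,199.871) → (76.553,42.985) → (118.608,169.809). Open path.

**Shape 3** — `<path>` cubic bezier, stroke `#008000` → engrave (S297, F2271). Control points (SVG): P0=(45.429,78.536), P1=(71.260,89.045), P2=(49.348,155.736), P3=(28.250,161.216); sampled at t=k/5. Machine vertices: (45.429,130.169) → (55.587,118.061) → (56.617,98.104) → (50.851,75.933) → (40.618,57.183) → (28.250,47.489). Open path.

(Gcodetools for Inkscape — laser output)
G21
G90
G0 X13.462 Y73.245
M3 S297
G1 X148.918 Y93.103 F2271
G0 X51.870 Y123.630
M3 S297
G1 X41.737 Y149.957 F2271
G1 X147.474 Y181.266
G1 X130.952 Y199.871
G1 X76.553 Y42.985
G1 X118.608 Y169.809
G0 X45.429 Y130.169
M3 S297
G1 X55.587 Y118.061 F2271
G1 X56.617 Y98.104
G1 X50.851 Y75.933
G1 X40.618 Y57.183
G1 X28.250 Y47.489
M5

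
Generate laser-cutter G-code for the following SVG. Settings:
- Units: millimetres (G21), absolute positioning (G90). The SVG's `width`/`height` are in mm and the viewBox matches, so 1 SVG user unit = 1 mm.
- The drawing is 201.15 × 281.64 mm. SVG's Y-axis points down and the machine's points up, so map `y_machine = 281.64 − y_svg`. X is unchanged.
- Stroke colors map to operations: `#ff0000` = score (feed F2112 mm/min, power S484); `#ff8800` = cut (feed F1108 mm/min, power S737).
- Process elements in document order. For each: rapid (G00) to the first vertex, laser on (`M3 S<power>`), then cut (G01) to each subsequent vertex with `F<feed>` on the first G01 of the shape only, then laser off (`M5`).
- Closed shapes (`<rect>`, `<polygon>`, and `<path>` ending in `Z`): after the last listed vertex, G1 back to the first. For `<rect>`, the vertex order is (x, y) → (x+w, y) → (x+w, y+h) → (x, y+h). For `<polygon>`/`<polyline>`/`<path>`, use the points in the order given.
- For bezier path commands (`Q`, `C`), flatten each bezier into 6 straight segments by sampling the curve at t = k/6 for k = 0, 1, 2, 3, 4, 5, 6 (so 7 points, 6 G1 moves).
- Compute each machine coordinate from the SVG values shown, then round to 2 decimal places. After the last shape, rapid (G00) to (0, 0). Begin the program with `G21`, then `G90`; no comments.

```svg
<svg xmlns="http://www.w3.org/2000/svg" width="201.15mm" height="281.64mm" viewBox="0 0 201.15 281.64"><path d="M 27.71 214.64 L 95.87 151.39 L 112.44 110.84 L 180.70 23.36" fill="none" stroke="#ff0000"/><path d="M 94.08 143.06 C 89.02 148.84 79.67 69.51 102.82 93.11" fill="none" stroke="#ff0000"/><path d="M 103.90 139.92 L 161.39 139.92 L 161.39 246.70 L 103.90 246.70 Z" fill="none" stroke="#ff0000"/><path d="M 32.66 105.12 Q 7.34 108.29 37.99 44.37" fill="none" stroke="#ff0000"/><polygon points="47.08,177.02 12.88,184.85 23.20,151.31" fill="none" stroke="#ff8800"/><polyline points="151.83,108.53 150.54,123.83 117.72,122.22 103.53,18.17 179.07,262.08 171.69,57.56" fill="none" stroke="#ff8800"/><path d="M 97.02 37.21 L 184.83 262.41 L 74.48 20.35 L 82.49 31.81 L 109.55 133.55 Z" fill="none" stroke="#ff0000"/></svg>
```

1 u = 1 mm; y_m = 281.64 − y.

[1] `<path>` open polyline, #ff0000→score S484 F2112: (27.71,67.00) → (95.87,130.25) → (112.44,170.80) → (180.70,258.28)

[2] `<path>` cubic bezier, #ff0000→score S484 F2112: (94.08,138.58) → (91.36,141.91) → (88.95,154.21) → (87.87,170.24) → (89.14,184.78) → (93.78,192.62) → (102.82,188.53)

[3] `<path>` rectangle, #ff0000→score S484 F2112: (103.90,141.72) → (161.39,141.72) → (161.39,34.94) → (103.90,34.94) → (103.90,141.72) (closed)

[4] `<path>` quadratic bezier, #ff0000→score S484 F2112: (32.66,176.52) → (25.77,177.33) → (22.00,181.86) → (21.33,190.12) → (23.78,202.11) → (29.33,217.83) → (37.99,237.27)

[5] `<polygon>` regular polygon, #ff8800→cut S737 F1108: (47.08,104.62) → (12.88,96.79) → (23.20,130.33) → (47.08,104.62) (closed)

[6] `<polyline>` open polyline, #ff8800→cut S737 F1108: (151.83,173.11) → (150.54,157.81) → (117.72,159.42) → (103.53,263.47) → (179.07,19.56) → (171.69,224.08)

[7] `<path>` closed polygon, #ff0000→score S484 F2112: (97.02,244.43) → (184.83,19.23) → (74.48,261.29) → (82.49,249.83) → (109.55,148.09) → (97.02,244.43) (closed)

G21
G90
G00 X27.71 Y67.00
M3 S484
G01 X95.87 Y130.25 F2112
G01 X112.44 Y170.80
G01 X180.70 Y258.28
M5
G00 X94.08 Y138.58
M3 S484
G01 X91.36 Y141.91 F2112
G01 X88.95 Y154.21
G01 X87.87 Y170.24
G01 X89.14 Y184.78
G01 X93.78 Y192.62
G01 X102.82 Y188.53
M5
G00 X103.90 Y141.72
M3 S484
G01 X161.39 Y141.72 F2112
G01 X161.39 Y34.94
G01 X103.90 Y34.94
G01 X103.90 Y141.72
M5
G00 X32.66 Y176.52
M3 S484
G01 X25.77 Y177.33 F2112
G01 X22.00 Y181.86
G01 X21.33 Y190.12
G01 X23.78 Y202.11
G01 X29.33 Y217.83
G01 X37.99 Y237.27
M5
G00 X47.08 Y104.62
M3 S737
G01 X12.88 Y96.79 F1108
G01 X23.20 Y130.33
G01 X47.08 Y104.62
M5
G00 X151.83 Y173.11
M3 S737
G01 X150.54 Y157.81 F1108
G01 X117.72 Y159.42
G01 X103.53 Y263.47
G01 X179.07 Y19.56
G01 X171.69 Y224.08
M5
G00 X97.02 Y244.43
M3 S484
G01 X184.83 Y19.23 F2112
G01 X74.48 Y261.29
G01 X82.49 Y249.83
G01 X109.55 Y148.09
G01 X97.02 Y244.43
M5
G00 X0.00 Y0.00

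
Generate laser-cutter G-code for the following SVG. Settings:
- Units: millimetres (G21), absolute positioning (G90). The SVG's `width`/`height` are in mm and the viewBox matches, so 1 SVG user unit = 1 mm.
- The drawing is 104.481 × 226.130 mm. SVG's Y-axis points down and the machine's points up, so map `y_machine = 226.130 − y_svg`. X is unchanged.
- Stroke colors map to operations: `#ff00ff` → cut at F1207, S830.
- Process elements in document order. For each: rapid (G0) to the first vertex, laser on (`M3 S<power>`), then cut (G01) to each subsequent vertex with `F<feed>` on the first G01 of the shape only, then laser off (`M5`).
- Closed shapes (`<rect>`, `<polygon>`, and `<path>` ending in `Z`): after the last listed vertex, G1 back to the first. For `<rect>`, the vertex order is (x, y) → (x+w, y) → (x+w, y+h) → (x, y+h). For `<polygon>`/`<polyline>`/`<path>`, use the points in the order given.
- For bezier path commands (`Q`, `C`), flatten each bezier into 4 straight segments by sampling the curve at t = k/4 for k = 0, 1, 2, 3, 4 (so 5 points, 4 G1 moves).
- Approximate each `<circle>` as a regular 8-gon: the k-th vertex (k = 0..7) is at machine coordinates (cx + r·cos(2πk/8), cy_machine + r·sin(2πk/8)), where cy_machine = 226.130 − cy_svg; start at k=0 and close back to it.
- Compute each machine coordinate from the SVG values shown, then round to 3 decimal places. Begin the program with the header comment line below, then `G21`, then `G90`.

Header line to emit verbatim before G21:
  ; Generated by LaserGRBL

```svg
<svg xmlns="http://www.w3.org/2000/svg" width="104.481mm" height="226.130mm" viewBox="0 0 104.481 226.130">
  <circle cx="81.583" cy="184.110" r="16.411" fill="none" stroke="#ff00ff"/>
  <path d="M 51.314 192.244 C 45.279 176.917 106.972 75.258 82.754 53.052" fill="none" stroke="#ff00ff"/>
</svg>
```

viewBox `0 0 104.481 226.130` with mm width/height → 1 unit = 1 mm. Flip: y_m = 226.130 − y_svg.

**Shape 1** — `<circle>` circle, stroke `#ff00ff` → cut (S830, F1207). Machine vertices: (97.994,42.020) → (93.187,53.624) → (81.583,58.431) → (69.979,53.624) → (65.172,42.020) → (69.979,30.416) → (81.583,25.609) → (93.187,30.416) → (97.994,42.020). Closed: final G1 returns to the first vertex.

**Shape 2** — `<path>` cubic bezier, stroke `#ff00ff` → cut (S830, F1207). Control points (SVG): P0=(51.314,192.244), P1=(45.279,176.917), P2=(106.972,75.258), P3=(82.754,53.052); sampled at t=k/4. Machine vertices: (51.314,33.886) → (57.086,58.978) → (73.853,100.902) → (87.210,144.116) → (82.754,173.078). Open path.

; Generated by LaserGRBL
G21
G90
G0 X97.994 Y42.020
M3 S830
G01 X93.187 Y53.624 F1207
G01 X81.583 Y58.431
G01 X69.979 Y53.624
G01 X65.172 Y42.020
G01 X69.979 Y30.416
G01 X81.583 Y25.609
G01 X93.187 Y30.416
G01 X97.994 Y42.020
M5
G0 X51.314 Y33.886
M3 S830
G01 X57.086 Y58.978 F1207
G01 X73.853 Y100.902
G01 X87.210 Y144.116
G01 X82.754 Y173.078
M5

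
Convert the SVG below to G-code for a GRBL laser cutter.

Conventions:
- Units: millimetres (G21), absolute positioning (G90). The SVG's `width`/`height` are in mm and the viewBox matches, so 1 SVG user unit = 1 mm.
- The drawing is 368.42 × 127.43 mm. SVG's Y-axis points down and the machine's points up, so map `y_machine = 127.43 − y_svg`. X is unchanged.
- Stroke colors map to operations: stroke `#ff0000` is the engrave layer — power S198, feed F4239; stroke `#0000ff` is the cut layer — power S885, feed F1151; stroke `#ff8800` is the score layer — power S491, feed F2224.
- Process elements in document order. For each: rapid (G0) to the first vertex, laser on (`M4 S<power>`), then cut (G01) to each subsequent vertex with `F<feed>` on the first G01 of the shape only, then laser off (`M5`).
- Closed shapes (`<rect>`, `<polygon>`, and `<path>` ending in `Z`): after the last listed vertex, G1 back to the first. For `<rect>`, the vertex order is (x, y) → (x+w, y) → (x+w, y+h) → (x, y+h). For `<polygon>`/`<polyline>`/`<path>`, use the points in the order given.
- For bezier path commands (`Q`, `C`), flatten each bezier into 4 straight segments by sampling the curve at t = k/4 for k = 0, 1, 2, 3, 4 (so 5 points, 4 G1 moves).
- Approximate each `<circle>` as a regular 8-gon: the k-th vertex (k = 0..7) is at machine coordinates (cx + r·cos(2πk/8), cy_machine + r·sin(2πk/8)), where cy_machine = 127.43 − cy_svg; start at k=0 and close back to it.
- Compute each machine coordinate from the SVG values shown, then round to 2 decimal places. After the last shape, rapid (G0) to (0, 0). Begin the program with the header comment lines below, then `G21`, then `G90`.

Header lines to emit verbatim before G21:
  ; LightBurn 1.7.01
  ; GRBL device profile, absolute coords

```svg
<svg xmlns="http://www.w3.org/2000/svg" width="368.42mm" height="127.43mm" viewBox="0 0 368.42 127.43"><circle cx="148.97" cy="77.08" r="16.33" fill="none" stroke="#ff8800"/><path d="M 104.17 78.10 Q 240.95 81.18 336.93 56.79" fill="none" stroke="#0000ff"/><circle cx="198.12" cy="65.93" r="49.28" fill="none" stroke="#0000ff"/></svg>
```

; LightBurn 1.7.01
; GRBL device profile, absolute coords
G21
G90
G0 X165.30 Y50.35
M4 S491
G01 X160.52 Y61.90 F2224
G01 X148.97 Y66.68
G01 X137.42 Y61.90
G01 X132.64 Y50.35
G01 X137.42 Y38.80
G01 X148.97 Y34.02
G01 X160.52 Y38.80
G01 X165.30 Y50.35
M5
G0 X104.17 Y49.33
M4 S885
G01 X170.01 Y49.51 F1151
G01 X230.75 Y53.12
G01 X286.39 Y60.16
G01 X336.93 Y70.64
M5
G0 X247.40 Y61.50
M4 S885
G01 X232.97 Y96.35 F1151
G01 X198.12 Y110.78
G01 X163.27 Y96.35
G01 X148.84 Y61.50
G01 X163.27 Y26.65
G01 X198.12 Y12.22
G01 X232.97 Y26.65
G01 X247.40 Y61.50
M5
G0 X0.00 Y0.00

Since the viewBox matches the mm dimensions, user units are millimetres directly. The only transform is the Y-flip y_m = 127.43 − y_svg.

Shape 1 is a circle drawn with `<circle>`. Its stroke #ff8800 means score at S491, F2224. After flipping Y the toolpath is (165.30,50.35) → (160.52,61.90) → (148.97,66.68) → (137.42,61.90) → (132.64,50.35) → (137.42,38.80) → (148.97,34.02) → (160.52,38.80) → (165.30,50.35), returning to the start.

Shape 2 is a quadratic bezier drawn with `<path>`. Its stroke #0000ff means cut at S885, F1151. After flipping Y the toolpath is (104.17,49.33) → (170.01,49.51) → (230.75,53.12) → (286.39,60.16) → (336.93,70.64).

Shape 3 is a circle drawn with `<circle>`. Its stroke #0000ff means cut at S885, F1151. After flipping Y the toolpath is (247.40,61.50) → (232.97,96.35) → (198.12,110.78) → (163.27,96.35) → (148.84,61.50) → (163.27,26.65) → (198.12,12.22) → (232.97,26.65) → (247.40,61.50), returning to the start.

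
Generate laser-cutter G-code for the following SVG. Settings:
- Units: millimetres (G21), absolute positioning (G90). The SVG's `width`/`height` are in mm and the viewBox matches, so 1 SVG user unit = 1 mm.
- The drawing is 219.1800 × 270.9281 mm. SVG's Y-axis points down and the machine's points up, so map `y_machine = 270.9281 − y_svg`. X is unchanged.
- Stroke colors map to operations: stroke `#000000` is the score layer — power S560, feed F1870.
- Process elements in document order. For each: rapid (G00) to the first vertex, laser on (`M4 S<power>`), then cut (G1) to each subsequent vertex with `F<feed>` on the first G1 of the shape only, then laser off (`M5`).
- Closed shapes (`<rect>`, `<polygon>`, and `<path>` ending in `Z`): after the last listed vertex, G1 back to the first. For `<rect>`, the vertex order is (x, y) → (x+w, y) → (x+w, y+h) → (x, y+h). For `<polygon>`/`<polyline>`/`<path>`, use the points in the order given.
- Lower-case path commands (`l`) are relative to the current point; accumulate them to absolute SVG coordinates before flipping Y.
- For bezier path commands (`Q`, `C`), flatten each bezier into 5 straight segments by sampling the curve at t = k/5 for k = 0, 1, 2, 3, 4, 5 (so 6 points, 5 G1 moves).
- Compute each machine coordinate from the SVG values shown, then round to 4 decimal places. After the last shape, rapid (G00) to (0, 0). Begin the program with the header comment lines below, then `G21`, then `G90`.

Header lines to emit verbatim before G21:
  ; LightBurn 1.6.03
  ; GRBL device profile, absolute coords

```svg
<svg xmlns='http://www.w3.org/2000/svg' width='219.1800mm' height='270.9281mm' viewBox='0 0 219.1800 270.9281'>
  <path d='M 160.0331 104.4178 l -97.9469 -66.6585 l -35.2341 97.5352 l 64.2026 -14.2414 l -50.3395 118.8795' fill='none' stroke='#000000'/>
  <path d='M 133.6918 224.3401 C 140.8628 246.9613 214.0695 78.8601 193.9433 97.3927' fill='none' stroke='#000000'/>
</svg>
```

; LightBurn 1.6.03
; GRBL device profile, absolute coords
G21
G90
G00 X160.0331 Y166.5103
M4 S560
G1 X62.0862 Y233.1688 F1870
G1 X26.8521 Y135.6336
G1 X91.0547 Y149.8750
G1 X40.7152 Y30.9955
M5
G00 X133.6918 Y46.5880
M4 S560
G1 X144.6437 Y52.8831 F1870
G1 X163.7945 Y86.8385
G1 X183.4945 Y130.3411
G1 X196.0940 Y165.2778
G1 X193.9433 Y173.5354
M5
G00 X0.0000 Y0.0000

viewBox `0 0 219.1800 270.9281` with mm width/height → 1 unit = 1 mm. Flip: y_m = 270.9281 − y_svg.

**Shape 1** — `<path>` open polyline, stroke `#000000` → score (S560, F1870). Machine vertices: (160.0331,166.5103) → (62.0862,233.1688) → (26.8521,135.6336) → (91.0547,149.8750) → (40.7152,30.9955). Open path.

**Shape 2** — `<path>` cubic bezier, stroke `#000000` → score (S560, F1870). Control points (SVG): P0=(133.6918,224.3401), P1=(140.8628,246.9613), P2=(214.0695,78.8601), P3=(193.9433,97.3927); sampled at t=k/5. Machine vertices: (133.6918,46.5880) → (144.6437,52.8831) → (163.7945,86.8385) → (183.4945,130.3411) → (196.0940,165.2778) → (193.9433,173.5354). Open path.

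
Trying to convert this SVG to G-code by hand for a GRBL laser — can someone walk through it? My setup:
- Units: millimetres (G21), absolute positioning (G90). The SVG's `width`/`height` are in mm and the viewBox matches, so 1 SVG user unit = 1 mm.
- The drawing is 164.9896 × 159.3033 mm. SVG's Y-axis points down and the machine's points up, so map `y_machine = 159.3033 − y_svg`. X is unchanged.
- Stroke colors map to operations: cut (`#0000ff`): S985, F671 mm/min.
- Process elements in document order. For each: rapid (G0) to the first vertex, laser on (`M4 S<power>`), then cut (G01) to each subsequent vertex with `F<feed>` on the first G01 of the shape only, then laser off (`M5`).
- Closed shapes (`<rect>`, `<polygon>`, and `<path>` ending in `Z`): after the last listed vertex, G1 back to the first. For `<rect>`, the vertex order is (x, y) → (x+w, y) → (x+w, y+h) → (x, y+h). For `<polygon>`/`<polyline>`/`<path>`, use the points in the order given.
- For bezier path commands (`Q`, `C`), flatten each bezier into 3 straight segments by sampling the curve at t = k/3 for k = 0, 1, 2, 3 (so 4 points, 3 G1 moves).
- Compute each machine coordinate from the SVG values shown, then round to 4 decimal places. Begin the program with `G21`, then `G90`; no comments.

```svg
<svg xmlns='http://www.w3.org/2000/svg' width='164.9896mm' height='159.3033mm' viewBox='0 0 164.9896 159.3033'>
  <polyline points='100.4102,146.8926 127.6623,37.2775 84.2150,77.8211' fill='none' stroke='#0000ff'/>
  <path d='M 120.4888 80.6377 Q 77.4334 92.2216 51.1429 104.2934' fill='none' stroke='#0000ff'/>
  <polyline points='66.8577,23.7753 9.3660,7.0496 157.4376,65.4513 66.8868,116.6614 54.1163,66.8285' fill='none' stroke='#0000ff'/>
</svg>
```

1 u = 1 mm; y_m = 159.3033 − y.

[1] `<polyline>` open polyline, #0000ff→cut S985 F671: (100.4102,12.4107) → (127.6623,122.0258) → (84.2150,81.4822)

[2] `<path>` quadratic bezier, #0000ff→cut S985 F671: (120.4888,78.6656) → (93.6480,70.8888) → (70.5327,63.0036) → (51.1429,55.0099)

[3] `<polyline>` open polyline, #0000ff→cut S985 F671: (66.8577,135.5280) → (9.3660,152.2537) → (157.4376,93.8520) → (66.8868,42.6419) → (54.1163,92.4748)

G21
G90
G0 X100.4102 Y12.4107
M4 S985
G01 X127.6623 Y122.0258 F671
G01 X84.2150 Y81.4822
M5
G0 X120.4888 Y78.6656
M4 S985
G01 X93.6480 Y70.8888 F671
G01 X70.5327 Y63.0036
G01 X51.1429 Y55.0099
M5
G0 X66.8577 Y135.5280
M4 S985
G01 X9.3660 Y152.2537 F671
G01 X157.4376 Y93.8520
G01 X66.8868 Y42.6419
G01 X54.1163 Y92.4748
M5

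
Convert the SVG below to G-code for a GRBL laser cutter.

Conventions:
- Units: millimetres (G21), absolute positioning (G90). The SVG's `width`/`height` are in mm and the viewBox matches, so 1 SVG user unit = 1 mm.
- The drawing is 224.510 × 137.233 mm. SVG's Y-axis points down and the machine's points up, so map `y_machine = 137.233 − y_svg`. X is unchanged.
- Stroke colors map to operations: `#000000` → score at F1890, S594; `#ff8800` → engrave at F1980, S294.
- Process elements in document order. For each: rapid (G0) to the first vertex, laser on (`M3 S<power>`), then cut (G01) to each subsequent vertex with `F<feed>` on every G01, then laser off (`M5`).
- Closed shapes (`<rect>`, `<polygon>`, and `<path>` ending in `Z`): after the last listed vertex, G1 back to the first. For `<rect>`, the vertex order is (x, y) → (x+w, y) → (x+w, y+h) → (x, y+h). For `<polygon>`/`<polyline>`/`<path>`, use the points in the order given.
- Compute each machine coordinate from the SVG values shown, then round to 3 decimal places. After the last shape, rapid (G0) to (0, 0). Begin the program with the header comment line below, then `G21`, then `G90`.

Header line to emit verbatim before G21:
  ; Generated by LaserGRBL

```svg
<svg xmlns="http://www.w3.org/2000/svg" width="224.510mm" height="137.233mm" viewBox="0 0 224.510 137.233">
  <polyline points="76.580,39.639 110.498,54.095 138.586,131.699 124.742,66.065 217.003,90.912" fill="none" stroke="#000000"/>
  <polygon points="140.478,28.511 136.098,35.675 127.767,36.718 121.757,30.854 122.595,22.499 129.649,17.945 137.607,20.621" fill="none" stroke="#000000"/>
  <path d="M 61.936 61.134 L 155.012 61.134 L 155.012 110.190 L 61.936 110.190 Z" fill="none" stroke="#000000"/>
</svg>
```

1 u = 1 mm; y_m = 137.233 − y.

[1] `<polyline>` open polyline, #000000→score S594 F1890: (76.580,97.594) → (110.498,83.138) → (138.586,5.534) → (124.742,71.168) → (217.003,46.321)

[2] `<polygon>` regular polygon, #000000→score S594 F1890: (140.478,108.722) → (136.098,101.558) → (127.767,100.515) → (121.757,106.379) → (122.595,114.734) → (129.649,119.288) → (137.607,116.612) → (140.478,108.722) (closed)

[3] `<path>` rectangle, #000000→score S594 F1890: (61.936,76.099) → (155.012,76.099) → (155.012,27.043) → (61.936,27.043) → (61.936,76.099) (closed)

; Generated by LaserGRBL
G21
G90
G0 X76.580 Y97.594
M3 S594
G01 X110.498 Y83.138 F1890
G01 X138.586 Y5.534 F1890
G01 X124.742 Y71.168 F1890
G01 X217.003 Y46.321 F1890
M5
G0 X140.478 Y108.722
M3 S594
G01 X136.098 Y101.558 F1890
G01 X127.767 Y100.515 F1890
G01 X121.757 Y106.379 F1890
G01 X122.595 Y114.734 F1890
G01 X129.649 Y119.288 F1890
G01 X137.607 Y116.612 F1890
G01 X140.478 Y108.722 F1890
M5
G0 X61.936 Y76.099
M3 S594
G01 X155.012 Y76.099 F1890
G01 X155.012 Y27.043 F1890
G01 X61.936 Y27.043 F1890
G01 X61.936 Y76.099 F1890
M5
G0 X0.000 Y0.000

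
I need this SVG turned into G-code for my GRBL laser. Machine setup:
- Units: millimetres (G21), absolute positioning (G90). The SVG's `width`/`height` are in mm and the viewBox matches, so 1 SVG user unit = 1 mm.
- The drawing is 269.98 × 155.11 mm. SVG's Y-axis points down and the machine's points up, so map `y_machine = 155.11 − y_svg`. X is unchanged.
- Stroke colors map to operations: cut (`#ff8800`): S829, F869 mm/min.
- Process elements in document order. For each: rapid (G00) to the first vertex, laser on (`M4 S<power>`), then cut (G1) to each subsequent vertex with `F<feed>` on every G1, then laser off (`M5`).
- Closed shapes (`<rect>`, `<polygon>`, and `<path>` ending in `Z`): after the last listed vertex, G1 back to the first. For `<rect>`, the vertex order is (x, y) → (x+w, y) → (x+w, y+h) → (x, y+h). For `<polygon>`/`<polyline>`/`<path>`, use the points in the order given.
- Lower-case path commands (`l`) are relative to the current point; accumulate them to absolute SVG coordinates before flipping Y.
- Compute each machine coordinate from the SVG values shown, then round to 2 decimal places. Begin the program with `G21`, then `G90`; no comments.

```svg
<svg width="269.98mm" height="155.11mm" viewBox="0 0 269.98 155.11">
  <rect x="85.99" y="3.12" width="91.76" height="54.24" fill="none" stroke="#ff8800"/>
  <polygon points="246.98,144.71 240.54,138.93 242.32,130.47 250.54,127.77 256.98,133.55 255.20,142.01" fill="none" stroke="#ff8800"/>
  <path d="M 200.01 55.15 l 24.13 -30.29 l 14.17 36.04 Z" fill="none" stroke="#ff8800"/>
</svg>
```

Since the viewBox matches the mm dimensions, user units are millimetres directly. The only transform is the Y-flip y_m = 155.11 − y_svg.

Shape 1 is a rectangle drawn with `<rect>`. Its stroke #ff8800 means cut at S829, F869. After flipping Y the toolpath is (85.99,151.99) → (177.75,151.99) → (177.75,97.75) → (85.99,97.75) → (85.99,151.99), returning to the start.

Shape 2 is a regular polygon drawn with `<polygon>`. Its stroke #ff8800 means cut at S829, F869. After flipping Y the toolpath is (246.98,10.40) → (240.54,16.18) → (242.32,24.64) → (250.54,27.34) → (256.98,21.56) → (255.20,13.10) → (246.98,10.40), returning to the start.

Shape 3 is a regular polygon drawn with `<path>`. Its stroke #ff8800 means cut at S829, F869. After flipping Y the toolpath is (200.01,99.96) → (224.14,130.25) → (238.31,94.21) → (200.01,99.96), returning to the start.

G21
G90
G00 X85.99 Y151.99
M4 S829
G1 X177.75 Y151.99 F869
G1 X177.75 Y97.75 F869
G1 X85.99 Y97.75 F869
G1 X85.99 Y151.99 F869
M5
G00 X246.98 Y10.40
M4 S829
G1 X240.54 Y16.18 F869
G1 X242.32 Y24.64 F869
G1 X250.54 Y27.34 F869
G1 X256.98 Y21.56 F869
G1 X255.20 Y13.10 F869
G1 X246.98 Y10.40 F869
M5
G00 X200.01 Y99.96
M4 S829
G1 X224.14 Y130.25 F869
G1 X238.31 Y94.21 F869
G1 X200.01 Y99.96 F869
M5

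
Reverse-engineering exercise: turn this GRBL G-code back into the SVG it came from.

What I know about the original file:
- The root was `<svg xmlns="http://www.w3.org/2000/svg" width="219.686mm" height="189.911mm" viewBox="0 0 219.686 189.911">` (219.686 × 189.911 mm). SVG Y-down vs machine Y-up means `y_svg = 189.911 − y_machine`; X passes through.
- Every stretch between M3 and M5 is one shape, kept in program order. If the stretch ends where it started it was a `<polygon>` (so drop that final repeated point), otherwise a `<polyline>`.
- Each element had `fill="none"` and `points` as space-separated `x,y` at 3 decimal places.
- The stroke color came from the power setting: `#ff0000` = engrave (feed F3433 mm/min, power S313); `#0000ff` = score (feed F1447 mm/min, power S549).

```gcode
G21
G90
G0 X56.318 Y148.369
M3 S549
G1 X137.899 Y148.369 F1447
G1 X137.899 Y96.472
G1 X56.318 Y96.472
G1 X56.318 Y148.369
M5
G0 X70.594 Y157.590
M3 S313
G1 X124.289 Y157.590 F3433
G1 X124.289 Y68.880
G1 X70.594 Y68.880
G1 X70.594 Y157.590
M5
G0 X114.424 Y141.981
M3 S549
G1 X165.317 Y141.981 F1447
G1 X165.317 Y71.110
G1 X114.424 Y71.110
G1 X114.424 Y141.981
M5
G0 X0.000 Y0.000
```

<svg xmlns="http://www.w3.org/2000/svg" width="219.686mm" height="189.911mm" viewBox="0 0 219.686 189.911">
  <polygon points="56.318,41.542 137.899,41.542 137.899,93.439 56.318,93.439" fill="none" stroke="#0000ff"/>
  <polygon points="70.594,32.321 124.289,32.321 124.289,121.031 70.594,121.031" fill="none" stroke="#ff0000"/>
  <polygon points="114.424,47.930 165.317,47.930 165.317,118.801 114.424,118.801" fill="none" stroke="#0000ff"/>
</svg>

y_svg = 189.911 − y_m.

[1] S549→`#0000ff` (score); closed run; points: 56.318,41.542 137.899,41.542 137.899,93.439 56.318,93.439

[2] S313→`#ff0000` (engrave); closed run; points: 70.594,32.321 124.289,32.321 124.289,121.031 70.594,121.031

[3] S549→`#0000ff` (score); closed run; points: 114.424,47.930 165.317,47.930 165.317,118.801 114.424,118.801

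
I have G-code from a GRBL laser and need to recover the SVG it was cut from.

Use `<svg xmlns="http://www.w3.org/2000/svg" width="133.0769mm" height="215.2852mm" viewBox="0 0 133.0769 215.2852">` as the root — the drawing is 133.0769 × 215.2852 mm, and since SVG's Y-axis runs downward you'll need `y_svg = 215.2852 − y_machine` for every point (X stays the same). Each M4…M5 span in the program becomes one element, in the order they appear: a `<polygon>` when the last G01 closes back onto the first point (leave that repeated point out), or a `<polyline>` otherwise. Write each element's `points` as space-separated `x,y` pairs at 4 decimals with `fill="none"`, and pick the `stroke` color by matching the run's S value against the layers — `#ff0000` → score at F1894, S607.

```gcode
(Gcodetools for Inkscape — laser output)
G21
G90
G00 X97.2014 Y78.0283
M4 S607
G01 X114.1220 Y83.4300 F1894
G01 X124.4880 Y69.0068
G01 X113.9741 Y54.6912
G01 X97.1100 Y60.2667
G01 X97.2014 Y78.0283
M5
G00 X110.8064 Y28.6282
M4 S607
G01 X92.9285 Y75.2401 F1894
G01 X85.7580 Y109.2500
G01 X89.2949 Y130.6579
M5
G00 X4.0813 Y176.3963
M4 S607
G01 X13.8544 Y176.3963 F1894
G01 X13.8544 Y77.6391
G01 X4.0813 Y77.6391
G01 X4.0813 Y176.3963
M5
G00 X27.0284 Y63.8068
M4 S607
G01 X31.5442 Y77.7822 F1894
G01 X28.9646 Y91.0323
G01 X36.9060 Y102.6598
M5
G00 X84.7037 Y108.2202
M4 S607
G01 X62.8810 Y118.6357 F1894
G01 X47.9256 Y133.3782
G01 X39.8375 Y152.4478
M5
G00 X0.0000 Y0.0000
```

y_svg = 215.2852 − y_m. Every run uses S607, so all elements get stroke `#ff0000` (score).

[1] closed run; points: 97.2014,137.2569 114.1220,131.8552 124.4880,146.2784 113.9741,160.5940 97.1100,155.0185

[2] open run; points: 110.8064,186.6570 92.9285,140.0451 85.7580,106.0352 89.2949,84.6273

[3] closed run; points: 4.0813,38.8889 13.8544,38.8889 13.8544,137.6461 4.0813,137.6461

[4] open run; points: 27.0284,151.4784 31.5442,137.5030 28.9646,124.2529 36.9060,112.6254

[5] open run; points: 84.7037,107.0650 62.8810,96.6495 47.9256,81.9070 39.8375,62.8374

<svg xmlns="http://www.w3.org/2000/svg" width="133.0769mm" height="215.2852mm" viewBox="0 0 133.0769 215.2852">
  <polygon points="97.2014,137.2569 114.1220,131.8552 124.4880,146.2784 113.9741,160.5940 97.1100,155.0185" fill="none" stroke="#ff0000"/>
  <polyline points="110.8064,186.6570 92.9285,140.0451 85.7580,106.0352 89.2949,84.6273" fill="none" stroke="#ff0000"/>
  <polygon points="4.0813,38.8889 13.8544,38.8889 13.8544,137.6461 4.0813,137.6461" fill="none" stroke="#ff0000"/>
  <polyline points="27.0284,151.4784 31.5442,137.5030 28.9646,124.2529 36.9060,112.6254" fill="none" stroke="#ff0000"/>
  <polyline points="84.7037,107.0650 62.8810,96.6495 47.9256,81.9070 39.8375,62.8374" fill="none" stroke="#ff0000"/>
</svg>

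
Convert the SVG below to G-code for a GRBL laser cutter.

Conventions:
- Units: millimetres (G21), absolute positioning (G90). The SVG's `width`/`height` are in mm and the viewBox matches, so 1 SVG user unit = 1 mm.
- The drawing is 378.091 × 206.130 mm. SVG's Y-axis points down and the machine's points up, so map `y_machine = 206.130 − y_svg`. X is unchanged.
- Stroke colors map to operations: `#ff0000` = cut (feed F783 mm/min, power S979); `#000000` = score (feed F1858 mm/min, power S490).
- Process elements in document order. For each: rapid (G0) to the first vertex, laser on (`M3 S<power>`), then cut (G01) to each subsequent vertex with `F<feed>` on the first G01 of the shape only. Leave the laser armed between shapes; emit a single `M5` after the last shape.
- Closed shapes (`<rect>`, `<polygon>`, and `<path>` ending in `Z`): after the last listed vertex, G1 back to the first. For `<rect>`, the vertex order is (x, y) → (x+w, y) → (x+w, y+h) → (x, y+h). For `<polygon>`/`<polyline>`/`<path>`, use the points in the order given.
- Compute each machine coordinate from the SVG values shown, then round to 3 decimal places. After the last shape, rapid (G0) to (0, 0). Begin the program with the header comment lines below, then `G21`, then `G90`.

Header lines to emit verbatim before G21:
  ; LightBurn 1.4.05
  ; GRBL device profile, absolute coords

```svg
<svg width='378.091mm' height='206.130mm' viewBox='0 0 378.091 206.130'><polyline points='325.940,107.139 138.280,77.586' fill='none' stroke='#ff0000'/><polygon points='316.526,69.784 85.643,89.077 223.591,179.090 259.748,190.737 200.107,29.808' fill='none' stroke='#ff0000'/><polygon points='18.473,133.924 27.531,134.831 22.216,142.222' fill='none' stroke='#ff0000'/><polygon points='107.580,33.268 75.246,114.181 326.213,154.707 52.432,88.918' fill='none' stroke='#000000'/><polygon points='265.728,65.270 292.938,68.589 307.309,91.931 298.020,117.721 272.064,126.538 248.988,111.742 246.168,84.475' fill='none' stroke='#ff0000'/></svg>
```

1 u = 1 mm; y_m = 206.130 − y.

[1] `<polyline>` line segment, #ff0000→cut S979 F783: (325.940,98.991) → (138.280,128.544)

[2] `<polygon>` closed polygon, #ff0000→cut S979 F783: (316.526,136.346) → (85.643,117.053) → (223.591,27.040) → (259.748,15.393) → (200.107,176.322) → (316.526,136.346) (closed)

[3] `<polygon>` regular polygon, #ff0000→cut S979 F783: (18.473,72.206) → (27.531,71.299) → (22.216,63.908) → (18.473,72.206) (closed)

[4] `<polygon>` closed polygon, #000000→score S490 F1858: (107.580,172.862) → (75.246,91.949) → (326.213,51.423) → (52.432,117.212) → (107.580,172.862) (closed)

[5] `<polygon>` regular polygon, #ff0000→cut S979 F783: (265.728,140.860) → (292.938,137.541) → (307.309,114.199) → (298.020,88.409) → (272.064,79.592) → (248.988,94.388) → (246.168,121.655) → (265.728,140.860) (closed)

; LightBurn 1.4.05
; GRBL device profile, absolute coords
G21
G90
G0 X325.940 Y98.991
M3 S979
G01 X138.280 Y128.544 F783
G0 X316.526 Y136.346
M3 S979
G01 X85.643 Y117.053 F783
G01 X223.591 Y27.040
G01 X259.748 Y15.393
G01 X200.107 Y176.322
G01 X316.526 Y136.346
G0 X18.473 Y72.206
M3 S979
G01 X27.531 Y71.299 F783
G01 X22.216 Y63.908
G01 X18.473 Y72.206
G0 X107.580 Y172.862
M3 S490
G01 X75.246 Y91.949 F1858
G01 X326.213 Y51.423
G01 X52.432 Y117.212
G01 X107.580 Y172.862
G0 X265.728 Y140.860
M3 S979
G01 X292.938 Y137.541 F783
G01 X307.309 Y114.199
G01 X298.020 Y88.409
G01 X272.064 Y79.592
G01 X248.988 Y94.388
G01 X246.168 Y121.655
G01 X265.728 Y140.860
M5
G0 X0.000 Y0.000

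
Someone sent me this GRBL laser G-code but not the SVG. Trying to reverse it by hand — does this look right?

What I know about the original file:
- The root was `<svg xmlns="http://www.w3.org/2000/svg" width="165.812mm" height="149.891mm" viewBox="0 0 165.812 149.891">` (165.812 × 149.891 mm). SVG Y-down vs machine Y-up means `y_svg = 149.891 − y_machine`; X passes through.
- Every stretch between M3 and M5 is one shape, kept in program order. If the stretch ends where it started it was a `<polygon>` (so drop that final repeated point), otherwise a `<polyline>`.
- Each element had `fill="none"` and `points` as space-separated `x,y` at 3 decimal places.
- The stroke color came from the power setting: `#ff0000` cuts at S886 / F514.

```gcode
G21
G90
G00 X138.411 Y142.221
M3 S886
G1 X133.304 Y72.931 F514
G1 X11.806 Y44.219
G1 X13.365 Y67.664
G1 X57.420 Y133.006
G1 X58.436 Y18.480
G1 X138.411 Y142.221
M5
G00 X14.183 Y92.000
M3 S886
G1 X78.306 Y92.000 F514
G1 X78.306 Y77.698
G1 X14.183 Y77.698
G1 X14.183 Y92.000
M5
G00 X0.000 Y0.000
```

<svg xmlns="http://www.w3.org/2000/svg" width="165.812mm" height="149.891mm" viewBox="0 0 165.812 149.891">
  <polygon points="138.411,7.670 133.304,76.960 11.806,105.672 13.365,82.227 57.420,16.885 58.436,131.411" fill="none" stroke="#ff0000"/>
  <polygon points="14.183,57.891 78.306,57.891 78.306,72.193 14.183,72.193" fill="none" stroke="#ff0000"/>
</svg>

Machine Y-up, SVG Y-down with viewBox height 149.891, so y_svg = 149.891 − y_machine; X carries over. Every run uses S886, so all elements get stroke `#ff0000` (cut).

Run 1: The run returns to its start, so emit a `<polygon>` with points (Y-flipped): 138.411,7.670 133.304,76.960 11.806,105.672 13.365,82.227 57.420,16.885 58.436,131.411.

Run 2: The run returns to its start, so emit a `<polygon>` with points (Y-flipped): 14.183,57.891 78.306,57.891 78.306,72.193 14.183,72.193.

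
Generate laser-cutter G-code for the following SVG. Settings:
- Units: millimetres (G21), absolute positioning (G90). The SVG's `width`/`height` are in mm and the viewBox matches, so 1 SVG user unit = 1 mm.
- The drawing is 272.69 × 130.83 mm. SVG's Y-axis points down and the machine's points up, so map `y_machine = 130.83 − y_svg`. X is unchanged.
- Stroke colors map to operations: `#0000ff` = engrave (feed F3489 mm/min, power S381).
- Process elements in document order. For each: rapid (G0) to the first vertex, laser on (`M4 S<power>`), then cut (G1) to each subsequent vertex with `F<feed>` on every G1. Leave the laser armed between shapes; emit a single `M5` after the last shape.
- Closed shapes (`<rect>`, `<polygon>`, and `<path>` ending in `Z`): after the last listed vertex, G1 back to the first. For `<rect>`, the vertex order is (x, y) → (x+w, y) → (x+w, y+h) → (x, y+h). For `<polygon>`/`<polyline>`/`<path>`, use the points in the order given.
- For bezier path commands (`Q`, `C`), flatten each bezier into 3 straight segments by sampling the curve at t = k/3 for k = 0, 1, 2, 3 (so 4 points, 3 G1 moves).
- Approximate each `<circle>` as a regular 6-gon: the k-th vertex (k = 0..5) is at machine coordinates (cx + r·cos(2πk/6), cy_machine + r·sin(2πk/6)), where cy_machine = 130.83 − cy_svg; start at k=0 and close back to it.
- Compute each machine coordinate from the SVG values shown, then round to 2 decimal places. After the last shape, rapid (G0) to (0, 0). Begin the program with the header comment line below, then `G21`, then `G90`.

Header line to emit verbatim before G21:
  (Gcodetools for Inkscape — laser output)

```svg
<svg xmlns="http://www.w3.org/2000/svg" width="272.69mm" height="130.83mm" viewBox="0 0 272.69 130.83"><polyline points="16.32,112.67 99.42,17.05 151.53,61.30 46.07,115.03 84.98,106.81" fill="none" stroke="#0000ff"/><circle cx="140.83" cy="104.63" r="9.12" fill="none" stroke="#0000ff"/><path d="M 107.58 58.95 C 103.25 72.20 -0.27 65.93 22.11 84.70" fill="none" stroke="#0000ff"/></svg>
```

viewBox `0 0 272.69 130.83` with mm width/height → 1 unit = 1 mm. Flip: y_m = 130.83 − y_svg.

**Shape 1** — `<polyline>` open polyline, stroke `#0000ff` → engrave (S381, F3489). Machine vertices: (16.32,18.16) → (99.42,113.78) → (151.53,69.53) → (46.07,15.80) → (84.98,24.02). Open path.

**Shape 2** — `<circle>` circle, stroke `#0000ff` → engrave (S381, F3489). Machine vertices: (149.95,26.20) → (145.39,34.10) → (136.27,34.10) → (131.71,26.20) → (136.27,18.30) → (145.39,18.30) → (149.95,26.20). Closed: final G1 returns to the first vertex.

**Shape 3** — `<path>` cubic bezier, stroke `#0000ff` → engrave (S381, F3489). Control points (SVG): P0=(107.58,58.95), P1=(103.25,72.20), P2=(-0.27,65.93), P3=(22.11,84.70); sampled at t=k/3. Machine vertices: (107.58,71.88) → (78.52,63.49) → (33.36,58.20) → (22.11,46.13). Open path.

(Gcodetools for Inkscape — laser output)
G21
G90
G0 X16.32 Y18.16
M4 S381
G1 X99.42 Y113.78 F3489
G1 X151.53 Y69.53 F3489
G1 X46.07 Y15.80 F3489
G1 X84.98 Y24.02 F3489
G0 X149.95 Y26.20
M4 S381
G1 X145.39 Y34.10 F3489
G1 X136.27 Y34.10 F3489
G1 X131.71 Y26.20 F3489
G1 X136.27 Y18.30 F3489
G1 X145.39 Y18.30 F3489
G1 X149.95 Y26.20 F3489
G0 X107.58 Y71.88
M4 S381
G1 X78.52 Y63.49 F3489
G1 X33.36 Y58.20 F3489
G1 X22.11 Y46.13 F3489
M5
G0 X0.00 Y0.00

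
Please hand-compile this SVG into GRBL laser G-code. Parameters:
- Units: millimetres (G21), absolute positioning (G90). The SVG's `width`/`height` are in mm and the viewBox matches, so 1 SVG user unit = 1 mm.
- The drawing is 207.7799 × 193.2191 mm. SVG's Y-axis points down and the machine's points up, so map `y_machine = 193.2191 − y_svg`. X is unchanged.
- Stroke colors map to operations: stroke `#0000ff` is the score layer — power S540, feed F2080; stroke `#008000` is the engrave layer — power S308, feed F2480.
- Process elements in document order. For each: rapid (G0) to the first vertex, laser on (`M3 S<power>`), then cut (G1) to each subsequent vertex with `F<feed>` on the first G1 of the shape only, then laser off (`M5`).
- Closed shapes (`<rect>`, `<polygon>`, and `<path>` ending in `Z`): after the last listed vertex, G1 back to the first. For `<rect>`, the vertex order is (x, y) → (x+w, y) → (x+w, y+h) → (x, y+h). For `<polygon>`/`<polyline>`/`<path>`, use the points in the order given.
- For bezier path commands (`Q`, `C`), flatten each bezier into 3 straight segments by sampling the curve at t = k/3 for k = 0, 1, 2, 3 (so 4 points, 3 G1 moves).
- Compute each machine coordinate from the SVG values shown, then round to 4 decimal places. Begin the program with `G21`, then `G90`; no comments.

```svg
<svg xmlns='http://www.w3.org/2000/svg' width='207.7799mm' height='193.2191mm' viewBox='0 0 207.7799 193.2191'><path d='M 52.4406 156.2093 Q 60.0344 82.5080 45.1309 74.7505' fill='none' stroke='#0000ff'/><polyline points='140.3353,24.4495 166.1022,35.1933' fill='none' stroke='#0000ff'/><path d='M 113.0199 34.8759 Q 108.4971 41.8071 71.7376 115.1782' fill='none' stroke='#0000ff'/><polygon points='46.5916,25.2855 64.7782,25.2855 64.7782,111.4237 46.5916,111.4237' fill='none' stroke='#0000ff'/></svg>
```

viewBox `0 0 207.7799 193.2191` with mm width/height → 1 unit = 1 mm. Flip: y_m = 193.2191 − y_svg.

**Shape 1** — `<path>` quadratic bezier, stroke `#0000ff` → score (S540, F2080). Control points (SVG): P0=(52.4406,156.2093), P1=(60.0344,82.5080), P2=(45.1309,74.7505); sampled at t=k/3. Machine vertices: (52.4406,37.0098) → (55.0034,78.8169) → (52.5669,105.9698) → (45.1309,118.4686). Open path.

**Shape 2** — `<polyline>` line segment, stroke `#0000ff` → score (S540, F2080). Machine vertices: (140.3353,168.7696) → (166.1022,158.0258). Open path.

**Shape 3** — `<path>` quadratic bezier, stroke `#0000ff` → score (S540, F2080). Control points (SVG): P0=(113.0199,34.8759), P1=(108.4971,41.8071), P2=(71.7376,115.1782); sampled at t=k/3. Machine vertices: (113.0199,158.3432) → (106.4228,146.3402) → (92.6621,119.5728) → (71.7376,78.0409). Open path.

**Shape 4** — `<polygon>` rectangle, stroke `#0000ff` → score (S540, F2080). Machine vertices: (46.5916,167.9336) → (64.7782,167.9336) → (64.7782,81.7954) → (46.5916,81.7954) → (46.5916,167.9336). Closed: final G1 returns to the first vertex.

G21
G90
G0 X52.4406 Y37.0098
M3 S540
G1 X55.0034 Y78.8169 F2080
G1 X52.5669 Y105.9698
G1 X45.1309 Y118.4686
M5
G0 X140.3353 Y168.7696
M3 S540
G1 X166.1022 Y158.0258 F2080
M5
G0 X113.0199 Y158.3432
M3 S540
G1 X106.4228 Y146.3402 F2080
G1 X92.6621 Y119.5728
G1 X71.7376 Y78.0409
M5
G0 X46.5916 Y167.9336
M3 S540
G1 X64.7782 Y167.9336 F2080
G1 X64.7782 Y81.7954
G1 X46.5916 Y81.7954
G1 X46.5916 Y167.9336
M5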